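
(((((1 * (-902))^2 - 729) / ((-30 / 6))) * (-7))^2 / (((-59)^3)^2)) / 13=1295100900625 / 548346937333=2.36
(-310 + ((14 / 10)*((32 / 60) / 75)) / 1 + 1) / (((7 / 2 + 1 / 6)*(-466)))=1738069 / 9611250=0.18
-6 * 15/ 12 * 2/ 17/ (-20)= 3/ 68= 0.04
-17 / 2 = -8.50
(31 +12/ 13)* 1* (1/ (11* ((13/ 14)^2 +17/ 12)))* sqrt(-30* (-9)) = 36603* sqrt(30)/ 9581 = 20.93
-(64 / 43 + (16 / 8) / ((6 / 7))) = -493 / 129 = -3.82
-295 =-295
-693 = -693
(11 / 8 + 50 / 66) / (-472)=-563 / 124608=-0.00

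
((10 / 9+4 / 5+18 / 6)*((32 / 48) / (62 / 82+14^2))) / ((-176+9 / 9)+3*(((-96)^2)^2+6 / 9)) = 18122 / 277492798925775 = 0.00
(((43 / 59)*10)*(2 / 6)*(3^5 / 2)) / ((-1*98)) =-3.01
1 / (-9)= -1 / 9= -0.11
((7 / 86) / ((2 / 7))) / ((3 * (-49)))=-0.00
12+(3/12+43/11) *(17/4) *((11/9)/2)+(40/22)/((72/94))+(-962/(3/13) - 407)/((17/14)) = -201584099/53856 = -3743.02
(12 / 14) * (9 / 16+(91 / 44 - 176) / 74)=-34929 / 22792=-1.53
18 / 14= 1.29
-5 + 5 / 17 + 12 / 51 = -76 / 17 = -4.47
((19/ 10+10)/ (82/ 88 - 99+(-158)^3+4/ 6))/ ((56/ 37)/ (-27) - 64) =0.00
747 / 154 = 4.85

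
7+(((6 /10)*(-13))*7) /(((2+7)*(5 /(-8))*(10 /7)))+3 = 6298 /375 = 16.79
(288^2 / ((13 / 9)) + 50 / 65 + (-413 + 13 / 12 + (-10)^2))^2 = 79377640004569 / 24336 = 3261737344.04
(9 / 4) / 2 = 9 / 8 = 1.12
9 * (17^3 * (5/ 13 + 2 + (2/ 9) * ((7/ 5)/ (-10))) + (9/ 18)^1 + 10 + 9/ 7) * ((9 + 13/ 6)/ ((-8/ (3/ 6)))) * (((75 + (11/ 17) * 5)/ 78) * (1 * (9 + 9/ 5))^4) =-35628624431970201/ 35912500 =-992095354.88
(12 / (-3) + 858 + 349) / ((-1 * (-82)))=1203 / 82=14.67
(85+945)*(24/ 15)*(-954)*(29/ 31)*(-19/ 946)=433138896/ 14663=29539.58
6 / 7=0.86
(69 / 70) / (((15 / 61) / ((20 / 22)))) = 1403 / 385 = 3.64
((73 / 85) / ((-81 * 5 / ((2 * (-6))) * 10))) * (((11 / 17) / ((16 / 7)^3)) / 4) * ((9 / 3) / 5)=275429 / 13317120000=0.00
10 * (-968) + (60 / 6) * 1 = -9670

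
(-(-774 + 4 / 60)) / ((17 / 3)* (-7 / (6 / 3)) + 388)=494 / 235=2.10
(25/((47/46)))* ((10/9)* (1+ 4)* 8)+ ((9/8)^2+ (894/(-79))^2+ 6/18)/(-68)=12472075648841/11489031936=1085.56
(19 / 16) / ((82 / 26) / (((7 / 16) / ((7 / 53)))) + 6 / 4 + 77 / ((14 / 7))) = 0.03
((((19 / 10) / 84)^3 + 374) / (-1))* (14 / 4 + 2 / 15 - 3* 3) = 5098439965757 / 2540160000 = 2007.13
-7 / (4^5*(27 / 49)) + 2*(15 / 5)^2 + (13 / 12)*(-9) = 227753 / 27648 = 8.24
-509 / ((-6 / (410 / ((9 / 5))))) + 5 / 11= 5739110 / 297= 19323.60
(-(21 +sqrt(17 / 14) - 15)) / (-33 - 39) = sqrt(238) / 1008 +1 / 12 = 0.10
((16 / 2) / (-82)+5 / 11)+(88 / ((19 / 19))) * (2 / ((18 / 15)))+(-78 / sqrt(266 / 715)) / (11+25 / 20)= 136.58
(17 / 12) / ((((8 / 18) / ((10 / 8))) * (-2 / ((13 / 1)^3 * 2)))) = -560235 / 64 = -8753.67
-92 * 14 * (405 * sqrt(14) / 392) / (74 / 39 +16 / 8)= -363285 * sqrt(14) / 1064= -1277.53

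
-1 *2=-2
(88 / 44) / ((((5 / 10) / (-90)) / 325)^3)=-400403250000000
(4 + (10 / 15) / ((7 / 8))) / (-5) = -20 / 21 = -0.95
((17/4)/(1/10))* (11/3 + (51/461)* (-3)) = 196010/1383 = 141.73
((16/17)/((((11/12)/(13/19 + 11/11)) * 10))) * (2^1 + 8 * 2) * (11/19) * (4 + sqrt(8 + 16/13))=110592 * sqrt(390)/398905 + 221184/30685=12.68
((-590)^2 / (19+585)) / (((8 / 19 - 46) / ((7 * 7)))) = -619.58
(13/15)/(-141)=-13/2115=-0.01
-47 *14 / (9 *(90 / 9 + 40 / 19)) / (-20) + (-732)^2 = 11091563051 / 20700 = 535824.30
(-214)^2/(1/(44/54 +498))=616780528/27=22843723.26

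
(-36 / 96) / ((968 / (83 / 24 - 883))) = 1919 / 5632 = 0.34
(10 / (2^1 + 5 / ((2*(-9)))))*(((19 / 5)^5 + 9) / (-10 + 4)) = -15025344 / 19375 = -775.50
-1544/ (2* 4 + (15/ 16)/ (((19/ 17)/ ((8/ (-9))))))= -176016/ 827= -212.84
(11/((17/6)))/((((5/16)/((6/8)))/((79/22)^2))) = 112338/935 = 120.15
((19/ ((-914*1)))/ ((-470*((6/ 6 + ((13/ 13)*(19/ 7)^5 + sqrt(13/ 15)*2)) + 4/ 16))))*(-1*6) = -57413441457414/ 32138947974661206313 + 257617427088*sqrt(195)/ 160694739873306031565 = -0.00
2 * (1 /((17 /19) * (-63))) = -38 /1071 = -0.04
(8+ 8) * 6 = 96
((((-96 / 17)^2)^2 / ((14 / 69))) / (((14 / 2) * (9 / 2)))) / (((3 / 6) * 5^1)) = 1302331392 / 20462645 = 63.64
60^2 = 3600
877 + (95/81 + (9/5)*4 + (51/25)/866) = 1552638211/1753650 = 885.38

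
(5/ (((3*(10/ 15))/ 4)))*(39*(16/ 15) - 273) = -2314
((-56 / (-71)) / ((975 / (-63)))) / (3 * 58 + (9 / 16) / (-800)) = -200704 / 685232431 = -0.00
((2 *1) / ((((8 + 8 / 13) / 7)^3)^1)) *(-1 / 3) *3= -2197 / 2048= -1.07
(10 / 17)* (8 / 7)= 80 / 119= 0.67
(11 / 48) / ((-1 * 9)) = -11 / 432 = -0.03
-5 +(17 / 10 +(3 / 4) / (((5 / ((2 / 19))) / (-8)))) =-651 / 190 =-3.43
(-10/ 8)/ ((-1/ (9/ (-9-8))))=-45/ 68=-0.66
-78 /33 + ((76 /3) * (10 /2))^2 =1588166 /99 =16042.08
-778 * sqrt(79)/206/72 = -0.47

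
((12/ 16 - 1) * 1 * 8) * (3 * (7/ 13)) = -42/ 13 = -3.23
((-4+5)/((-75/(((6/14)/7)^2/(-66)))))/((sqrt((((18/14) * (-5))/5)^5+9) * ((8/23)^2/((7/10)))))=529 * sqrt(71722)/75738432000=0.00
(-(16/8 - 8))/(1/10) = 60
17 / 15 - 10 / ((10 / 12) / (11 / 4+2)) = -838 / 15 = -55.87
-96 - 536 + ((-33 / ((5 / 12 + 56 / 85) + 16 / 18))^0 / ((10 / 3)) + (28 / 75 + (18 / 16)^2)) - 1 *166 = -3821093 / 4800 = -796.06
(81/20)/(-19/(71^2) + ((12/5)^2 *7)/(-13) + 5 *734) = 8846955/8010086996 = 0.00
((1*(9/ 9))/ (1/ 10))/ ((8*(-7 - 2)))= -5/ 36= -0.14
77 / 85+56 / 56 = 162 / 85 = 1.91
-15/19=-0.79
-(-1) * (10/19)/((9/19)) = 10/9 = 1.11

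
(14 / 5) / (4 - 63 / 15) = -14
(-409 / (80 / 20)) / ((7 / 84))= -1227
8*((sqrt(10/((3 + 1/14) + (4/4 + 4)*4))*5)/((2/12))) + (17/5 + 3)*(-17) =-544/5 + 480*sqrt(11305)/323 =49.21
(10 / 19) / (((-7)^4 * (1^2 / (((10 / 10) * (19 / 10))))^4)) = 6859 / 2401000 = 0.00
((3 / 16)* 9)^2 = 729 / 256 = 2.85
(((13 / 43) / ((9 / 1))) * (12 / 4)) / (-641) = -13 / 82689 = -0.00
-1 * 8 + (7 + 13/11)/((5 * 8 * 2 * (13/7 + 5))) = -11243/1408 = -7.99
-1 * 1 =-1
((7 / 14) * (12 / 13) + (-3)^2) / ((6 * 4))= 41 / 104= 0.39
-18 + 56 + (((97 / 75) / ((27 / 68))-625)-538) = -2271529 / 2025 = -1121.74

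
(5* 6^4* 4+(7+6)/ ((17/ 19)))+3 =440938/ 17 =25937.53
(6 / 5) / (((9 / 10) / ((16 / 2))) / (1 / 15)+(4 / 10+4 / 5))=32 / 77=0.42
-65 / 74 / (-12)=65 / 888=0.07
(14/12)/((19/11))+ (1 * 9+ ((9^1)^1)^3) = 84209/114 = 738.68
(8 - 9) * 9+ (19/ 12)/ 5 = -521/ 60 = -8.68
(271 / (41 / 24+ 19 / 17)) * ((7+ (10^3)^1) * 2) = 222683952 / 1153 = 193134.39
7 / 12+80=967 / 12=80.58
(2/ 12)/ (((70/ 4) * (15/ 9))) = 1/ 175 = 0.01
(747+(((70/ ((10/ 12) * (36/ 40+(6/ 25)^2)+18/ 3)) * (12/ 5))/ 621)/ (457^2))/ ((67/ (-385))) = -3841869037558265/ 895026775329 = -4292.46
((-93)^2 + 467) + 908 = 10024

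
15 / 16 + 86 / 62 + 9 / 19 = 26371 / 9424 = 2.80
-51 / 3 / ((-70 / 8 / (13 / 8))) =221 / 70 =3.16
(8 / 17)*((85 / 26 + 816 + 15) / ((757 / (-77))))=-6680828 / 167297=-39.93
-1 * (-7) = 7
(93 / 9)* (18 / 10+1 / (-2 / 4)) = -31 / 15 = -2.07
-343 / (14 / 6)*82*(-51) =614754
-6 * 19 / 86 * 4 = -228 / 43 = -5.30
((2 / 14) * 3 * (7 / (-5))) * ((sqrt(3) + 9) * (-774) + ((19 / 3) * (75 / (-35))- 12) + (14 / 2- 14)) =2322 * sqrt(3) / 5 + 29394 / 7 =5003.51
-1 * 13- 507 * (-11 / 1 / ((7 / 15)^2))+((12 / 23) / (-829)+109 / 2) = 47929040863 / 1868566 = 25650.17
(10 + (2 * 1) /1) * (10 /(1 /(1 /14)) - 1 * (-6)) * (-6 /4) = -120.86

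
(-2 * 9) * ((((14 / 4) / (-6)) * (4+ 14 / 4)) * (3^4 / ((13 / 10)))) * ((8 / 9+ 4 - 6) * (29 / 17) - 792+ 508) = -310021425 / 221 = -1402811.88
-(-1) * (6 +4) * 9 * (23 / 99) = 230 / 11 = 20.91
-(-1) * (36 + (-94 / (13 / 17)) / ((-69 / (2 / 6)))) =98474 / 2691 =36.59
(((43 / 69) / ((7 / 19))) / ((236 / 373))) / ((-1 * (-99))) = 304741 / 11284812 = 0.03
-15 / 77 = -0.19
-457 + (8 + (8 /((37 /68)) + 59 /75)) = -1202992 /2775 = -433.51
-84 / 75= -28 / 25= -1.12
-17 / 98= -0.17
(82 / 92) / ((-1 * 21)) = -41 / 966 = -0.04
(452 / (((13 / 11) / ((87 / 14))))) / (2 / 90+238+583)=167805 / 57967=2.89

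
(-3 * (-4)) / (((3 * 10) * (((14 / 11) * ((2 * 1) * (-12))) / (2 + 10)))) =-11 / 70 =-0.16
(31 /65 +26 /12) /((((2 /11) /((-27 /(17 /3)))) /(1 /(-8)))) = 306207 /35360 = 8.66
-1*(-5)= 5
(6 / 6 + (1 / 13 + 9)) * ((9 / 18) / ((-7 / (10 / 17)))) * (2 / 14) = -655 / 10829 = -0.06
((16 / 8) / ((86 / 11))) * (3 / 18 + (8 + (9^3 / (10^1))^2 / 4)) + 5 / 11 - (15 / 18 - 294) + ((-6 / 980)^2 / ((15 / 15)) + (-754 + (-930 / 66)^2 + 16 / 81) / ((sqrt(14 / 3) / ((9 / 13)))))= 288726896189 / 454269200 - 5441993 * sqrt(42) / 198198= 457.64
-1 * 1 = -1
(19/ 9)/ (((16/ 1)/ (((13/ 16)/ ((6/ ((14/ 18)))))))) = 1729/ 124416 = 0.01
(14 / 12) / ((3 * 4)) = 7 / 72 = 0.10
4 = 4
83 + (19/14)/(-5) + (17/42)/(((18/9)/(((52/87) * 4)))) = 1520291/18270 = 83.21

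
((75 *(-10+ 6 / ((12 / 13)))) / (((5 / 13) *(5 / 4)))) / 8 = -273 / 4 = -68.25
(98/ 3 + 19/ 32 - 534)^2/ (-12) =-2310821041/ 110592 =-20895.01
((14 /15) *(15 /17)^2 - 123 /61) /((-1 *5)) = 22737 /88145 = 0.26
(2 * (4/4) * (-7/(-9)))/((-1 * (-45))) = 14/405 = 0.03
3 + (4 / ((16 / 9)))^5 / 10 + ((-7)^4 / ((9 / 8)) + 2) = 197682161 / 92160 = 2144.99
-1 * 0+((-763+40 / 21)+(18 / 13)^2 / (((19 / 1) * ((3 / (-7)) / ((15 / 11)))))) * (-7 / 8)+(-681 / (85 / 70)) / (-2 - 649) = 298020588557 / 446740008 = 667.10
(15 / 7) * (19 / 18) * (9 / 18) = 95 / 84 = 1.13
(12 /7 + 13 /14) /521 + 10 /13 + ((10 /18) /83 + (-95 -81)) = -12411118387 /70832034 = -175.22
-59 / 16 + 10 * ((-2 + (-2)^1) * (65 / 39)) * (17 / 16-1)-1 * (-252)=11719 / 48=244.15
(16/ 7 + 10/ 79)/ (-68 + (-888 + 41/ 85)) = -113390/ 44914107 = -0.00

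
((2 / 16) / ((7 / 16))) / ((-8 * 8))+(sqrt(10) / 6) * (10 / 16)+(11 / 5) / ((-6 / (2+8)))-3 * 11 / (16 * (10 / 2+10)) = -12797 / 3360+5 * sqrt(10) / 48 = -3.48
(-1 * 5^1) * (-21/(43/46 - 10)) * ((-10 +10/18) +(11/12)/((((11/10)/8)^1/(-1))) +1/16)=1860355/10008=185.89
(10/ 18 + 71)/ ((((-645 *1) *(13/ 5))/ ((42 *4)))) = -36064/ 5031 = -7.17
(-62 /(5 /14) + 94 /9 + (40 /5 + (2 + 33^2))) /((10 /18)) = 42113 /25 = 1684.52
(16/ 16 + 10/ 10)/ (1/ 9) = 18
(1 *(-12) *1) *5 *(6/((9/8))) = -320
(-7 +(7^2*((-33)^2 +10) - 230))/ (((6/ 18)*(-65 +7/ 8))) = -2508.26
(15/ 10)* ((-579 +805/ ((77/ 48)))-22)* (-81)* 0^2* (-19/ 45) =0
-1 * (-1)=1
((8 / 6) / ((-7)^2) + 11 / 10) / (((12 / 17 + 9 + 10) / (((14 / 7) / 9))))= 28169 / 2216025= 0.01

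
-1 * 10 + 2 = -8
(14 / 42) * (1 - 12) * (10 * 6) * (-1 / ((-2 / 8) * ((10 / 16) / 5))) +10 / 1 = -7030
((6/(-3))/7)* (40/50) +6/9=46/105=0.44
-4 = -4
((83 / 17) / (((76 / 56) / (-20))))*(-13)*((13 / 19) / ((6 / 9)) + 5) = 34592740 / 6137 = 5636.75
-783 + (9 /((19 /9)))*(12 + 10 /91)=-66555 /91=-731.37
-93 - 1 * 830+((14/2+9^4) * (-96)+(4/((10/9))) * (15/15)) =-3157237/5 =-631447.40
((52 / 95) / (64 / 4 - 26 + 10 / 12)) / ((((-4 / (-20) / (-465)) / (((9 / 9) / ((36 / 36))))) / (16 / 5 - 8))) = -696384 / 1045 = -666.40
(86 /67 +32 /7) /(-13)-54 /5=-342968 /30485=-11.25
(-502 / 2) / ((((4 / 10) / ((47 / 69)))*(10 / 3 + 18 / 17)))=-1002745 / 10304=-97.32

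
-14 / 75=-0.19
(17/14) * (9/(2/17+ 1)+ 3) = 255/19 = 13.42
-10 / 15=-2 / 3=-0.67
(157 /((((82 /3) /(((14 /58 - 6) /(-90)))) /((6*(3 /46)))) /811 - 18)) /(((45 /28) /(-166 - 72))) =1396.07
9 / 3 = 3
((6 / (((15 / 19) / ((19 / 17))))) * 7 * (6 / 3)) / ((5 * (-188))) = -2527 / 19975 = -0.13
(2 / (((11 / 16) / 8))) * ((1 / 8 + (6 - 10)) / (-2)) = 496 / 11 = 45.09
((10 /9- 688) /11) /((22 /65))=-18265 /99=-184.49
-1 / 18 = -0.06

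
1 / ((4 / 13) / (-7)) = -22.75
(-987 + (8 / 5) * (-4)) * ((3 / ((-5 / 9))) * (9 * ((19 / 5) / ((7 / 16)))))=366922224 / 875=419339.68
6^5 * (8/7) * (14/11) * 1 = 124416/11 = 11310.55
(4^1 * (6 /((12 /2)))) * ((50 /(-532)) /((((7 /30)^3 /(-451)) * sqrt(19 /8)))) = 1217700000 * sqrt(38) /866761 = 8660.30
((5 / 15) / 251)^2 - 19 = -10773170 / 567009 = -19.00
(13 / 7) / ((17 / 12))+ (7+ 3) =1346 / 119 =11.31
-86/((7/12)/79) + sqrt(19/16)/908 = -81528/7 + sqrt(19)/3632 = -11646.86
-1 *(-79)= 79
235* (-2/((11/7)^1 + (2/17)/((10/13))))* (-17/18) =2377025/9234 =257.42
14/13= 1.08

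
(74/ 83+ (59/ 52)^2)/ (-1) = -2.18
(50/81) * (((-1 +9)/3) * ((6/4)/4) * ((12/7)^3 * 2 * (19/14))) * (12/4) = 60800/2401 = 25.32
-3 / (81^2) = -1 / 2187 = -0.00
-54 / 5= -10.80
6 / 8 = 3 / 4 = 0.75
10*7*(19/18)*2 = 1330/9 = 147.78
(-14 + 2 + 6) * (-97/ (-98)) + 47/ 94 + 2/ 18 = -4699/ 882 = -5.33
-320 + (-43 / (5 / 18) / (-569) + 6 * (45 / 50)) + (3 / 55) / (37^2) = -2693340962 / 8568571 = -314.33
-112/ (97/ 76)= -8512/ 97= -87.75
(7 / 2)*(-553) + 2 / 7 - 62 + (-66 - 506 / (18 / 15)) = -104365 / 42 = -2484.88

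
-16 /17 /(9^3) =-16 /12393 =-0.00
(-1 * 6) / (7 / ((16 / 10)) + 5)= -16 / 25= -0.64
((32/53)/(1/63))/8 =252/53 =4.75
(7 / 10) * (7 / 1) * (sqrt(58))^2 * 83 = 23588.60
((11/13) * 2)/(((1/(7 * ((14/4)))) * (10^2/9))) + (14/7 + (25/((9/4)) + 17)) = 395959/11700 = 33.84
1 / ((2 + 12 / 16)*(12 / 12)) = 0.36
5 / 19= 0.26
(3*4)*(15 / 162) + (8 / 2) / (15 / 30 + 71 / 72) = 3662 / 963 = 3.80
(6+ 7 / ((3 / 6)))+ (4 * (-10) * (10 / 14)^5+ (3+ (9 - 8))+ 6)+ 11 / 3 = 1322507 / 50421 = 26.23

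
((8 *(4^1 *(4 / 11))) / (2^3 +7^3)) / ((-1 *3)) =-128 / 11583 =-0.01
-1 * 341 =-341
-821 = -821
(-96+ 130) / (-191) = -34 / 191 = -0.18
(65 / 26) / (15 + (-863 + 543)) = -1 / 122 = -0.01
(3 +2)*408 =2040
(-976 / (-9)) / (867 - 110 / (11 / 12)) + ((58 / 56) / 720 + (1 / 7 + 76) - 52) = 24.29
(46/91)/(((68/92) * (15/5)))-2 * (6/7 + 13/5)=-155156/23205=-6.69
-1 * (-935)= 935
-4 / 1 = -4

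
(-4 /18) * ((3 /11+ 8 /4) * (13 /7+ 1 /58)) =-0.95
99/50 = 1.98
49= 49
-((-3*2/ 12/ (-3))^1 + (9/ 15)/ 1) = -23/ 30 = -0.77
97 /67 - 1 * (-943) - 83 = 57717 /67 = 861.45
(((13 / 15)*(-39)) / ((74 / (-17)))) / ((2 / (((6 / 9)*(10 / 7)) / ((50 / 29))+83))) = 324.39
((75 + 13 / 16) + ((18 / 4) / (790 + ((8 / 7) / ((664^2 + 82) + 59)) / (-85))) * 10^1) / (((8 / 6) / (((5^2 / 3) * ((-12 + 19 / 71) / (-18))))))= 2620360740498582725 / 8478126933570432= 309.07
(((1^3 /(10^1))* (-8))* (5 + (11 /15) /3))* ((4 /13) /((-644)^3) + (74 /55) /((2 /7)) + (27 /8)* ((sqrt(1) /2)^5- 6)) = 695656216471357 /10742025294000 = 64.76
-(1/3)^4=-1/81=-0.01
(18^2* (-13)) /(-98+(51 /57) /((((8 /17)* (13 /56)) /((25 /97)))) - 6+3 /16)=1614644928 /38986699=41.42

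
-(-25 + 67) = -42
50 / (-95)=-10 / 19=-0.53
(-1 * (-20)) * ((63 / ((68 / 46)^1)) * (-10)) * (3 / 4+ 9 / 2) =-760725 / 17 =-44748.53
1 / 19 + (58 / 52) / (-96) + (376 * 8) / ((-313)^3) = 59499406273 / 1454223620928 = 0.04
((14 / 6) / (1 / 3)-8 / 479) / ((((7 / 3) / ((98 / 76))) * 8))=70245 / 145616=0.48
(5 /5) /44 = 1 /44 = 0.02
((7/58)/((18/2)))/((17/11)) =77/8874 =0.01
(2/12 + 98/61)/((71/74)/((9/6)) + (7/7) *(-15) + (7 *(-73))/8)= -96052/4237853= -0.02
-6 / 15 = -2 / 5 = -0.40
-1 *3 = -3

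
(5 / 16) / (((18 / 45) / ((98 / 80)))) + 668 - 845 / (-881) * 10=153037093 / 225536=678.55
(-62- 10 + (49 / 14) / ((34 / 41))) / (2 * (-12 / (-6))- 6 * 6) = 4609 / 2176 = 2.12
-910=-910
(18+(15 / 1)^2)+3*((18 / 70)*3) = 8586 / 35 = 245.31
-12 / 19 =-0.63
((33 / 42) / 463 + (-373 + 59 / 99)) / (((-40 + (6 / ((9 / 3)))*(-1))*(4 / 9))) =238977287 / 11978736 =19.95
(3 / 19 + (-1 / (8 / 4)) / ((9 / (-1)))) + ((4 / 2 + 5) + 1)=2809 / 342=8.21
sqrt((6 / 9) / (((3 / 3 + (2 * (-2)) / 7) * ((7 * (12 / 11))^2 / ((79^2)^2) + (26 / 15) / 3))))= 68651 * sqrt(2144402266055) / 61268636173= 1.64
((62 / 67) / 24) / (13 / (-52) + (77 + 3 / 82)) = 1271 / 2531193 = 0.00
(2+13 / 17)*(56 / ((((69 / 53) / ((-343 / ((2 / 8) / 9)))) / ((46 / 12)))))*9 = -861248304 / 17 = -50661664.94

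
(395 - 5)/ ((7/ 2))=780/ 7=111.43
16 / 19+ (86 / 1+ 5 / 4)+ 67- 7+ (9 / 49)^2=27029411 / 182476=148.13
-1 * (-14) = 14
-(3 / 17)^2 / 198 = -1 / 6358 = -0.00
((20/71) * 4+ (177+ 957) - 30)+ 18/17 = 1335166/1207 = 1106.19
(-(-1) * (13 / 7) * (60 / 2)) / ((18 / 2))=130 / 21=6.19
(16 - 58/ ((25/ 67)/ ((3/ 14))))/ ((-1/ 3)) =51.93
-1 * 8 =-8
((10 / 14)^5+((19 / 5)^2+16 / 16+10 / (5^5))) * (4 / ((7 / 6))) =3940182936 / 73530625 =53.59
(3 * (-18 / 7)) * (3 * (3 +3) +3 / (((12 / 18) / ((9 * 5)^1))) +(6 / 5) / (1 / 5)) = -1747.29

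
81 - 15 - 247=-181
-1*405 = -405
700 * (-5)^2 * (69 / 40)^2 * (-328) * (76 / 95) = -13664070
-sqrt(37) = -6.08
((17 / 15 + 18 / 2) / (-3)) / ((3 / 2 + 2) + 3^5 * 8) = -16 / 9225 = -0.00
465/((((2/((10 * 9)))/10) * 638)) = 104625/319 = 327.98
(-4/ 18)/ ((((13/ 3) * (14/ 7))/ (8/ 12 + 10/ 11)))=-4/ 99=-0.04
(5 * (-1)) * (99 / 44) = -45 / 4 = -11.25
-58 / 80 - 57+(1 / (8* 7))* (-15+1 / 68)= -1104179 / 19040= -57.99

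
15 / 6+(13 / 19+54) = 2173 / 38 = 57.18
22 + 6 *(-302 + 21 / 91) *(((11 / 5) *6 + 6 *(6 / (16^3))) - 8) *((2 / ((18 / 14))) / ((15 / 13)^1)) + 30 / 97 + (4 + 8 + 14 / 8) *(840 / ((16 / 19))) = 1023.40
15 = 15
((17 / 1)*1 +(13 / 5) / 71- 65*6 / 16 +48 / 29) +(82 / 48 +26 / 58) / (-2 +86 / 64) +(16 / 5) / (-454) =-10572815377 / 1177830360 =-8.98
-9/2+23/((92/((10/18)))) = -157/36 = -4.36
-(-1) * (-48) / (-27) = 16 / 9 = 1.78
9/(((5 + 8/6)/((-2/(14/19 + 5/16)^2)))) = -2.58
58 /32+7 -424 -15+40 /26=-89159 /208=-428.65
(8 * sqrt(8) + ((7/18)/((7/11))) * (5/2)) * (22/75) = 121/270 + 352 * sqrt(2)/75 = 7.09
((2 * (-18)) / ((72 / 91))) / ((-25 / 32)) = 1456 / 25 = 58.24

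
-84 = -84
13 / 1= 13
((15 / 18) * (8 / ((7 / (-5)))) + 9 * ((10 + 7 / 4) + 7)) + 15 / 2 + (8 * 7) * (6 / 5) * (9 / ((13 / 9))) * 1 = 3222469 / 5460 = 590.20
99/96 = 33/32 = 1.03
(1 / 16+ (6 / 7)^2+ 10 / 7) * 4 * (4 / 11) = 1745 / 539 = 3.24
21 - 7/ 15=308/ 15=20.53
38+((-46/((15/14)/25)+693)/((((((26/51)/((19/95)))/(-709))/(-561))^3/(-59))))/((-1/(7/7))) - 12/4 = -187307090961972480119368027/2197000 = -85255844771038907655.61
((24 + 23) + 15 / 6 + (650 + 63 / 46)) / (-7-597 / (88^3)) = -10985328640 / 109730723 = -100.11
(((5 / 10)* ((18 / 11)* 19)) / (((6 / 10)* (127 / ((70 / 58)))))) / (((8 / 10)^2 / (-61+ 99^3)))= 373264.60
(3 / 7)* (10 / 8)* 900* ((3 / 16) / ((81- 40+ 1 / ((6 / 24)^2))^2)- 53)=-1033180875 / 40432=-25553.54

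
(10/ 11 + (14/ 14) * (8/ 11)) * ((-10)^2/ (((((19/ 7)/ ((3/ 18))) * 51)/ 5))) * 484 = 154000/ 323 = 476.78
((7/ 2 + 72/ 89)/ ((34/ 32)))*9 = 55224/ 1513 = 36.50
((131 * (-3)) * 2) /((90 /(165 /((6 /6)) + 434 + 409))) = -44016 /5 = -8803.20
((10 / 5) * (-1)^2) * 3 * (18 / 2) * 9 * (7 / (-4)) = -1701 / 2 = -850.50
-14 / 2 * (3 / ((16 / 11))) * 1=-231 / 16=-14.44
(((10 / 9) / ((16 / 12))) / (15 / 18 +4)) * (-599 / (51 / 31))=-92845 / 1479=-62.78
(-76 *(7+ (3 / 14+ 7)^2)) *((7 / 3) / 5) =-219887 / 105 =-2094.16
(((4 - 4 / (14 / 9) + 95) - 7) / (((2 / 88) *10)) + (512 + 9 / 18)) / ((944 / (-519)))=-32914461 / 66080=-498.10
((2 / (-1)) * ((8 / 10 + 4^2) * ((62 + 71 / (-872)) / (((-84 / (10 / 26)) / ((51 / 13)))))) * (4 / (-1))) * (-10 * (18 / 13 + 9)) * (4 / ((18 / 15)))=12391393500 / 239473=51744.43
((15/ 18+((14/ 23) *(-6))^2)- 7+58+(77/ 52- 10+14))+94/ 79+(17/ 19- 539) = -57755298815/ 123868524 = -466.26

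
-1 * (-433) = 433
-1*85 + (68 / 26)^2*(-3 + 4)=-13209 / 169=-78.16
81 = 81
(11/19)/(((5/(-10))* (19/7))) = -154/361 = -0.43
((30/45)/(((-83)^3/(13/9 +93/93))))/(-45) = 44/694721205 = 0.00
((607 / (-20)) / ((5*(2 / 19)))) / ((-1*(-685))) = -11533 / 137000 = -0.08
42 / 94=21 / 47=0.45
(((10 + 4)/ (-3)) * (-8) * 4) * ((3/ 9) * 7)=348.44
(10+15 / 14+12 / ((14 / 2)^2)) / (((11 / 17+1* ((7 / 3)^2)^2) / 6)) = 4581279 / 2043692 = 2.24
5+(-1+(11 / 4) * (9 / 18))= 5.38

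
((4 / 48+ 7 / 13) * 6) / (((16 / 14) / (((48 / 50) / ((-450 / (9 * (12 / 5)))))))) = -6111 / 40625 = -0.15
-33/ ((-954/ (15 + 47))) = 341/ 159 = 2.14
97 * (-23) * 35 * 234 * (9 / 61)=-164447010 / 61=-2695852.62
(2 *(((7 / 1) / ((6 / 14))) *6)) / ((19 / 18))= 3528 / 19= 185.68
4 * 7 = 28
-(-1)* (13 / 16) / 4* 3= 39 / 64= 0.61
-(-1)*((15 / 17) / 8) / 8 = 0.01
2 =2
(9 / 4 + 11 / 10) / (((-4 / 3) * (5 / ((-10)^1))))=201 / 40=5.02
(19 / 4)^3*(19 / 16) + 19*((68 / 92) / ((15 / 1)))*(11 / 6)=136701371 / 1059840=128.98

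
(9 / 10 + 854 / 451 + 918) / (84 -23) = 4152779 / 275110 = 15.09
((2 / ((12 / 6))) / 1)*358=358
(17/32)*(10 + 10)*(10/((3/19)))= 672.92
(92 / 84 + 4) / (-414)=-107 / 8694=-0.01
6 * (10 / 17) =60 / 17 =3.53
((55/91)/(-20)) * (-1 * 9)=0.27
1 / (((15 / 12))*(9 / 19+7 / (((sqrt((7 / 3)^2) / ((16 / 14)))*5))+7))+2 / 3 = 6224 / 8139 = 0.76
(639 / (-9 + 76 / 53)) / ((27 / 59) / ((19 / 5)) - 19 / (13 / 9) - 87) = 0.84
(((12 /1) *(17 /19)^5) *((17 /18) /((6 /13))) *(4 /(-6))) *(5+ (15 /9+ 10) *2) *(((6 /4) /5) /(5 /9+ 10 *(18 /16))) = -1255153588 /185707425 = -6.76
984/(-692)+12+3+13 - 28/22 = 48156/1903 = 25.31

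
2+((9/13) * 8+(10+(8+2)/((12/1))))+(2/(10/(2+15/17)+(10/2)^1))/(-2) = 590873/32370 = 18.25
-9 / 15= -0.60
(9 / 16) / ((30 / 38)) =0.71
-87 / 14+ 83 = 1075 / 14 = 76.79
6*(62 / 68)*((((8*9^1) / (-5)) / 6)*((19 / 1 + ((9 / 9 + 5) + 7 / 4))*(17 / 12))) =-9951 / 20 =-497.55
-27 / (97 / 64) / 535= -0.03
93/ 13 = 7.15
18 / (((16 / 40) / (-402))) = -18090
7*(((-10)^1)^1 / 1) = -70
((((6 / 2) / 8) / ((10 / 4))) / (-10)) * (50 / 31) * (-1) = 3 / 124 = 0.02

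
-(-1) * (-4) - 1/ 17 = -4.06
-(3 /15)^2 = -1 /25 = -0.04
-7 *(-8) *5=280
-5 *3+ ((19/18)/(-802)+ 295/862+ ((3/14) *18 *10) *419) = 703246903747/43553412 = 16146.77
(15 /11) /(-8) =-15 /88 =-0.17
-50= -50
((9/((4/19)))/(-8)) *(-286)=24453/16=1528.31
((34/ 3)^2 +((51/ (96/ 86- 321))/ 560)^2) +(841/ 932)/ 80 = 1775851415713639517/ 13824618786720000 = 128.46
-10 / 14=-5 / 7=-0.71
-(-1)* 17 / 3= 5.67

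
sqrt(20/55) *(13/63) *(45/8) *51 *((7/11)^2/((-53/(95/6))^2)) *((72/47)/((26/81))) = 1304879625 *sqrt(11)/702890452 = 6.16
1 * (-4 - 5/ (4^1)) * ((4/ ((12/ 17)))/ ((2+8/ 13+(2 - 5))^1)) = 1547/ 20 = 77.35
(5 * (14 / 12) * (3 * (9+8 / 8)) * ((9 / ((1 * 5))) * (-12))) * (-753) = 2846340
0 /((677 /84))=0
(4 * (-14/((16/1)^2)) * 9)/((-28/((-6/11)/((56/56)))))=-27/704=-0.04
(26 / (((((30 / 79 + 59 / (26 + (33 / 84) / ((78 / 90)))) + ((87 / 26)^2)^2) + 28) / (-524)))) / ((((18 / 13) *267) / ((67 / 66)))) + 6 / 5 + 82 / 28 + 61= 19529799711391353543223 / 300973702719007554390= 64.89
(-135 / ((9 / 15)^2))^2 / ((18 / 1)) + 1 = 15627 / 2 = 7813.50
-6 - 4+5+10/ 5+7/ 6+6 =25/ 6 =4.17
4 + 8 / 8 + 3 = 8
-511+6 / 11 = -5615 / 11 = -510.45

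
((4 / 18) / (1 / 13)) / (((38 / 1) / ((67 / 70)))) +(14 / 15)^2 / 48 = 32647 / 359100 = 0.09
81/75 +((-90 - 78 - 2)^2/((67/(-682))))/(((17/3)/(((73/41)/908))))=-1570092387/15589225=-100.72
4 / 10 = 2 / 5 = 0.40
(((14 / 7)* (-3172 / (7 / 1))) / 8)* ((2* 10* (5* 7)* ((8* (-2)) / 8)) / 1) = 158600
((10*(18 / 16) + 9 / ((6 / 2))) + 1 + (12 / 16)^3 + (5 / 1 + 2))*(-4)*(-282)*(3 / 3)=204591 / 8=25573.88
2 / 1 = 2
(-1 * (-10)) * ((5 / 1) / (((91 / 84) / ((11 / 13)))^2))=871200 / 28561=30.50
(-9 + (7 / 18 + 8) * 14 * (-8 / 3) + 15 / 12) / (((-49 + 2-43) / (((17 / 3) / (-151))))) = -589237 / 4403160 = -0.13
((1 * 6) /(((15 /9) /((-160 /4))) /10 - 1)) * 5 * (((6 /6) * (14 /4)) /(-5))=5040 /241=20.91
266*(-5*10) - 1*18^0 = -13301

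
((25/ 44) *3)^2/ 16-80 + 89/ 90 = -109882043/ 1393920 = -78.83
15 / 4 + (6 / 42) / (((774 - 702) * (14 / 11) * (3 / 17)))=79567 / 21168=3.76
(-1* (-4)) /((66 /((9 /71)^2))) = 54 /55451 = 0.00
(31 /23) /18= 31 /414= 0.07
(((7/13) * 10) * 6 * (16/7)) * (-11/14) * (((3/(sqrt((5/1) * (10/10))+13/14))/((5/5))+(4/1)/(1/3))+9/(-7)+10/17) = -5416334880/8782319 - 443520 * sqrt(5)/10543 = -710.80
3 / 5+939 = 4698 / 5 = 939.60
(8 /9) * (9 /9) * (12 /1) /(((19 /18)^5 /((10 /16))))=12597120 /2476099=5.09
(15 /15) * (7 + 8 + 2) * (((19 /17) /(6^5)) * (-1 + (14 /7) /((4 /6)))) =19 /3888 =0.00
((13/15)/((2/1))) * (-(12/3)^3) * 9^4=-909792/5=-181958.40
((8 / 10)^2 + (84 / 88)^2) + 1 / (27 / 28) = 845563 / 326700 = 2.59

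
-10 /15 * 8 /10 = -8 /15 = -0.53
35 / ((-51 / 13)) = -455 / 51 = -8.92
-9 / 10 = -0.90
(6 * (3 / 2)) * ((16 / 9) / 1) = 16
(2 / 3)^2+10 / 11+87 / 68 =17725 / 6732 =2.63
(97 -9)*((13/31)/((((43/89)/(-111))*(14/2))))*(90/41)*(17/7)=-17291411280/2677997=-6456.84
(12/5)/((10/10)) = 12/5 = 2.40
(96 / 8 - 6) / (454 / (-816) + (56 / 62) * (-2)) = -75888 / 29885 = -2.54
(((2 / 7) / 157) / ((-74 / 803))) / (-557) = 803 / 22649291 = 0.00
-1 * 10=-10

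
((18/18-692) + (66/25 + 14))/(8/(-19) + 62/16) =-2562568/13125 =-195.24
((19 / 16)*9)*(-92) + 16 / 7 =-27467 / 28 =-980.96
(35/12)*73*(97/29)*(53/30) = 2627051/2088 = 1258.17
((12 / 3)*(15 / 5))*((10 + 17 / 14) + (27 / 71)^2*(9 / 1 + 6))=160.60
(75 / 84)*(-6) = -75 / 14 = -5.36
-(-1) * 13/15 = 13/15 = 0.87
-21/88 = -0.24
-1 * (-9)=9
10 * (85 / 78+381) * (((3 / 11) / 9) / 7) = 16.54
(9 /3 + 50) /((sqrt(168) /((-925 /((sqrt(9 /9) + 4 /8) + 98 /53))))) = -519665*sqrt(42) /2982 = -1129.38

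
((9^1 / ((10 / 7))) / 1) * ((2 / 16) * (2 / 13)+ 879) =2879667 / 520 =5537.82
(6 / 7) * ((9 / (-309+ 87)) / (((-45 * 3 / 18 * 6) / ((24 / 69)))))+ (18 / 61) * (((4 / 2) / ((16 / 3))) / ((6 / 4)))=269041 / 3633770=0.07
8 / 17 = 0.47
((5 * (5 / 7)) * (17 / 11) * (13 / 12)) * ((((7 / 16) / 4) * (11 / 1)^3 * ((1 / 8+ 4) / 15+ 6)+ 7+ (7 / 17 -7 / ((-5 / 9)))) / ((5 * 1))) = 75449309 / 67584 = 1116.38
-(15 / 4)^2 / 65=-0.22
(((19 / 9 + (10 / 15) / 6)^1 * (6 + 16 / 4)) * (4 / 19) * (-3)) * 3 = -800 / 19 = -42.11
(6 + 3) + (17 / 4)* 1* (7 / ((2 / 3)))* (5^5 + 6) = 1117839 / 8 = 139729.88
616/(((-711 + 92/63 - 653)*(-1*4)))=4851/42920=0.11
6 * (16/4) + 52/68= 421/17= 24.76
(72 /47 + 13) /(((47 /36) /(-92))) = -2262096 /2209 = -1024.04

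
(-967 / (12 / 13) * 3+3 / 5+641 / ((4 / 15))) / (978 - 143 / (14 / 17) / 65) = -51688 / 68273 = -0.76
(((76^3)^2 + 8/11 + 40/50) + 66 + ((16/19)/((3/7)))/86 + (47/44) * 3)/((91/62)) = 3221137321271994581/24534510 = 131290061275.81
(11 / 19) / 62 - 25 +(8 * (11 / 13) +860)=12890997 / 15314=841.78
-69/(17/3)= -207/17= -12.18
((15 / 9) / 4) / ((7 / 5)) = 25 / 84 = 0.30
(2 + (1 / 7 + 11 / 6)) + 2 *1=251 / 42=5.98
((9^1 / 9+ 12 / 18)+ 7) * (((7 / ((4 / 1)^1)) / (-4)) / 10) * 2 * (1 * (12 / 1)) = -91 / 10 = -9.10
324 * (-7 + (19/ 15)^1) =-9288/ 5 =-1857.60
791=791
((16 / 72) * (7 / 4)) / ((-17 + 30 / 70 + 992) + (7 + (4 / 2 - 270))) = 49 / 90018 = 0.00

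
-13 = -13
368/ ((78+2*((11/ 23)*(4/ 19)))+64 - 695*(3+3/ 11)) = -884488/ 5125089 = -0.17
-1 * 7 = -7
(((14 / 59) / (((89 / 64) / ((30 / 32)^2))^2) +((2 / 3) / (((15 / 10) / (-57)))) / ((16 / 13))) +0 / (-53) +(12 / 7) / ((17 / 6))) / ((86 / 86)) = -26538916787 / 1334720184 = -19.88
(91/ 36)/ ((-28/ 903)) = -81.52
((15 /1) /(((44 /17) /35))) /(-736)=-0.28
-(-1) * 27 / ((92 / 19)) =513 / 92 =5.58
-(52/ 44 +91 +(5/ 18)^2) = -328811/ 3564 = -92.26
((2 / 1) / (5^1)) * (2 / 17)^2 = 8 / 1445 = 0.01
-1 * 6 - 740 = -746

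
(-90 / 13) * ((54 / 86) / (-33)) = 810 / 6149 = 0.13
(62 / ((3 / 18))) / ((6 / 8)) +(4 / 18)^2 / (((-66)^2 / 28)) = 43751692 / 88209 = 496.00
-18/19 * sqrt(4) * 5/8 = -45/38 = -1.18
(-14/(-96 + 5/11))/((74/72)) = 5544/38887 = 0.14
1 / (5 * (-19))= -1 / 95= -0.01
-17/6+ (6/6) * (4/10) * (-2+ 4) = -61/30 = -2.03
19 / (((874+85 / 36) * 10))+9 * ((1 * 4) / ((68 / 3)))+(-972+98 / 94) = -122177330612 / 126038255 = -969.37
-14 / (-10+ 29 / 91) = 1274 / 881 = 1.45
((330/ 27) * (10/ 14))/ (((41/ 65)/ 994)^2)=327992665000/ 15129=21679731.97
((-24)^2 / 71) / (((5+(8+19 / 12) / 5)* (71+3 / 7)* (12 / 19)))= 19152 / 736625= 0.03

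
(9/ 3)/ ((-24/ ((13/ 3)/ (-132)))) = 13/ 3168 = 0.00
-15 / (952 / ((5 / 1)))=-75 / 952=-0.08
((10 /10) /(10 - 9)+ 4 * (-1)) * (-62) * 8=1488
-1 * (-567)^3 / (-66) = -60761421 / 22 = -2761882.77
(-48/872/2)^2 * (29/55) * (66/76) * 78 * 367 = 11207079/1128695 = 9.93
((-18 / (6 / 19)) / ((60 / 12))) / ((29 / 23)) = -1311 / 145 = -9.04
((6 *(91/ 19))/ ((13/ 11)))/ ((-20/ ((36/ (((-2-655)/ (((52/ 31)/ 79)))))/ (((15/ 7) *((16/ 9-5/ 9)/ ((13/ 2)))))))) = 298116/ 84919075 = 0.00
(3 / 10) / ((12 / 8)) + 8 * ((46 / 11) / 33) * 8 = 15083 / 1815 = 8.31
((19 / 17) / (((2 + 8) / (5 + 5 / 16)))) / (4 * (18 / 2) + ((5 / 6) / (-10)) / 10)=0.02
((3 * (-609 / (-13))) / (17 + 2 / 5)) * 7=735 / 13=56.54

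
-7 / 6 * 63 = -147 / 2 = -73.50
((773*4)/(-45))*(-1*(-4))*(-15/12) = 3092/9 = 343.56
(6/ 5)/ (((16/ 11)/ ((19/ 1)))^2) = 131043/ 640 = 204.75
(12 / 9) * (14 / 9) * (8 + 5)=26.96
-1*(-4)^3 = 64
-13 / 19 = -0.68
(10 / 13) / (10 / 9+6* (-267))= -45 / 93652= -0.00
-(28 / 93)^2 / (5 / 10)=-1568 / 8649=-0.18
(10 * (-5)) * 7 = -350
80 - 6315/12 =-1785/4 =-446.25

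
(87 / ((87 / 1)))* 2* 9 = 18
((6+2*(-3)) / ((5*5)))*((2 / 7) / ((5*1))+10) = 0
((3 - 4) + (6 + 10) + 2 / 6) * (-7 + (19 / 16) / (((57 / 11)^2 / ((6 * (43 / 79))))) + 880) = 723445565 / 54036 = 13388.21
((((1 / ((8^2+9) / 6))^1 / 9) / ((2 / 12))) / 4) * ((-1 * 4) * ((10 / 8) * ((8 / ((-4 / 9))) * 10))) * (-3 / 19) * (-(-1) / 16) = -675 / 5548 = -0.12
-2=-2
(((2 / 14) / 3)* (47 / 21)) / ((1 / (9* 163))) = 7661 / 49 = 156.35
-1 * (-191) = 191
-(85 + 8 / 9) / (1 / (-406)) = 313838 / 9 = 34870.89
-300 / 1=-300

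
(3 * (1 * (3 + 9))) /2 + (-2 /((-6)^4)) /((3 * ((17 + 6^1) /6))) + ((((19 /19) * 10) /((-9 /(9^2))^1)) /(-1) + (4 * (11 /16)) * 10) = 1009745 /7452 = 135.50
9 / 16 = 0.56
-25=-25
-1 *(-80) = 80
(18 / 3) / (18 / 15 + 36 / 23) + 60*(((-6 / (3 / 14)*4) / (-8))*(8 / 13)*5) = 1782295 / 689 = 2586.79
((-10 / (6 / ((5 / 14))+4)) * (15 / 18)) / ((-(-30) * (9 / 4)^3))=-100 / 85293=-0.00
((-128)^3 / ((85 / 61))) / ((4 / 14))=-447741952 / 85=-5267552.38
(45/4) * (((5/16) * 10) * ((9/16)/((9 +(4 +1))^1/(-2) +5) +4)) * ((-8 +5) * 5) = -2008125/1024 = -1961.06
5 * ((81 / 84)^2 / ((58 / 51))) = 185895 / 45472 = 4.09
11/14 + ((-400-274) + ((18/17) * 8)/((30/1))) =-672.93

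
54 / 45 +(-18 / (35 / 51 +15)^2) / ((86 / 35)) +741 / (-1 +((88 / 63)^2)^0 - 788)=249248589 / 1084288000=0.23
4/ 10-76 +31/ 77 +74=-461/ 385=-1.20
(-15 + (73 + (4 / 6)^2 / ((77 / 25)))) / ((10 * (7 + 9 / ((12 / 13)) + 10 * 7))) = 80588 / 1202355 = 0.07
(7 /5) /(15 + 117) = 7 /660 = 0.01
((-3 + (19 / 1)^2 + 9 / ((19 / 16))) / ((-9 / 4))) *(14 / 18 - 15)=3556352 / 1539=2310.82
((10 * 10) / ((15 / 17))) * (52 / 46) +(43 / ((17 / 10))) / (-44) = 3291325 / 25806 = 127.54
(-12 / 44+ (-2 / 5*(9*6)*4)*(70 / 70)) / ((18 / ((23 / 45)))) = -36547 / 14850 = -2.46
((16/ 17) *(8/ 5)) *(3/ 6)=64/ 85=0.75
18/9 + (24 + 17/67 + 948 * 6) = 382855/67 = 5714.25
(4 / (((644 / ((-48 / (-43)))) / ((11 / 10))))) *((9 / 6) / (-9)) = -44 / 34615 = -0.00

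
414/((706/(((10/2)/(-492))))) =-345/57892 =-0.01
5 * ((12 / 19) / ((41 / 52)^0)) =60 / 19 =3.16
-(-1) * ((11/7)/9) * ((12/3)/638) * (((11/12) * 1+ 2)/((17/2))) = 5/13311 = 0.00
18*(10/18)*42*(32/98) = 960/7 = 137.14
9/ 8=1.12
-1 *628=-628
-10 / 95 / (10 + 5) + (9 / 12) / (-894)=-2669 / 339720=-0.01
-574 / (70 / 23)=-943 / 5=-188.60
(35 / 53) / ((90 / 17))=119 / 954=0.12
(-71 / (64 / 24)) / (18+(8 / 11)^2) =-25773 / 17936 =-1.44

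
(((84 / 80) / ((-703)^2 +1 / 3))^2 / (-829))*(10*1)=-81 / 1487588585234560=-0.00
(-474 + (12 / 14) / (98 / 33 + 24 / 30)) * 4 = -4125612 / 2177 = -1895.09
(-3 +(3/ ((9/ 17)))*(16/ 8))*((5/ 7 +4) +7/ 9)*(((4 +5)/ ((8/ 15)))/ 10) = 4325/ 56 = 77.23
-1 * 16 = -16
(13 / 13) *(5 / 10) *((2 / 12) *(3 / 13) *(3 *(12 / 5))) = 9 / 65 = 0.14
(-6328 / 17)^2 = 40043584 / 289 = 138559.11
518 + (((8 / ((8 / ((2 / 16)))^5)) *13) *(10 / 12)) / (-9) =3754338287551 / 7247757312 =518.00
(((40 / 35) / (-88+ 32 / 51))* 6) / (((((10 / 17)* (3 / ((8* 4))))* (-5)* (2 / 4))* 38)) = 27744 / 1852025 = 0.01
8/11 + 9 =107/11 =9.73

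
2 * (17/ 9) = 34/ 9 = 3.78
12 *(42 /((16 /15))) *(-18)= -8505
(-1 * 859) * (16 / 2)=-6872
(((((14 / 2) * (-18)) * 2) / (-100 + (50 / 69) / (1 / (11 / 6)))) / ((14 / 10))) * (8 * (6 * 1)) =357696 / 4085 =87.56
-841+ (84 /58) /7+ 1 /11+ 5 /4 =-1071141 /1276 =-839.45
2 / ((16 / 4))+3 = 7 / 2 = 3.50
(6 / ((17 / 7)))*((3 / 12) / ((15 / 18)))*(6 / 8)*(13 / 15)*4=819 / 425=1.93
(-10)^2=100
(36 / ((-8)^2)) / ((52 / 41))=369 / 832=0.44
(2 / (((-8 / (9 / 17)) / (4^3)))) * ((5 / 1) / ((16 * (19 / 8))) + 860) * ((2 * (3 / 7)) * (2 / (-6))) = 4706640 / 2261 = 2081.66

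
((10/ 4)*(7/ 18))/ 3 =0.32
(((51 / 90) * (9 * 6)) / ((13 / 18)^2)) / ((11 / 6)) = 297432 / 9295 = 32.00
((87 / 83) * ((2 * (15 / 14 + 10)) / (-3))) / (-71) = 4495 / 41251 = 0.11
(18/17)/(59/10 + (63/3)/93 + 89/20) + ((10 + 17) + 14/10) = 15884398/557345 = 28.50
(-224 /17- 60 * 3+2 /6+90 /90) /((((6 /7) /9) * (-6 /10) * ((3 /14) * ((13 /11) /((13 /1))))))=26367880 /153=172339.08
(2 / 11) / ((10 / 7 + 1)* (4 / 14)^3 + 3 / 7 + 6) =4802 / 171281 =0.03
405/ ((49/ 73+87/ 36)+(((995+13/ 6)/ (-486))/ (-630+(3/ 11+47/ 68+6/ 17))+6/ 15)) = 40541407742700/ 349473257593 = 116.01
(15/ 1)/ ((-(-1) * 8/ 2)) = 15/ 4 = 3.75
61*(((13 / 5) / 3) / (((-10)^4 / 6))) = 793 / 25000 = 0.03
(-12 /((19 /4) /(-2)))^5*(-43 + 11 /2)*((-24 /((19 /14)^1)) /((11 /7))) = 719158719283200 /517504691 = 1389666.09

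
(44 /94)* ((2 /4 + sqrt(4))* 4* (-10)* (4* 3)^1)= -26400 /47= -561.70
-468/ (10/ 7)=-1638/ 5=-327.60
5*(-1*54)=-270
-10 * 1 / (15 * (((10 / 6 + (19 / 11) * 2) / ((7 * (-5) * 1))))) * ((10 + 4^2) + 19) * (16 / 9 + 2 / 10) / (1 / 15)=1027950 / 169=6082.54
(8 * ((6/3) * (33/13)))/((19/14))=7392/247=29.93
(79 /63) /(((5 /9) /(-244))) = -19276 /35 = -550.74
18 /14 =9 /7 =1.29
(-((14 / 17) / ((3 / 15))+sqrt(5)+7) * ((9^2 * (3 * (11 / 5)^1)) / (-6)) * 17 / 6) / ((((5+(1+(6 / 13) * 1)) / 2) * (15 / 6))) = 417.38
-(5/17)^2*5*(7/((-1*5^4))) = 7/1445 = 0.00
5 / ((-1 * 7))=-5 / 7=-0.71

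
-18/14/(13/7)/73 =-9/949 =-0.01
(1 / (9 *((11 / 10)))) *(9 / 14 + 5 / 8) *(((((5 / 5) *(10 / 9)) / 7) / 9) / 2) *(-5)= -0.01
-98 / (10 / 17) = -833 / 5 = -166.60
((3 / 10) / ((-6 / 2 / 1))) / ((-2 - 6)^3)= 1 / 5120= 0.00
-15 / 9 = -1.67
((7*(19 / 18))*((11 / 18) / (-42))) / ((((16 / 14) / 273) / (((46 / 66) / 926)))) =-278369 / 14401152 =-0.02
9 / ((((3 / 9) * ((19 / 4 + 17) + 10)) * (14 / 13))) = 702 / 889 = 0.79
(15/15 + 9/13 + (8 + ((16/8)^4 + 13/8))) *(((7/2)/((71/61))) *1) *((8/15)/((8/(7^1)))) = 2830583/73840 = 38.33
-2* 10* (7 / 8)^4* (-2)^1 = 12005 / 512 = 23.45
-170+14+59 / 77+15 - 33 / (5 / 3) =-61613 / 385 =-160.03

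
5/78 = 0.06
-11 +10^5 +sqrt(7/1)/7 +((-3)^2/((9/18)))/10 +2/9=99991.40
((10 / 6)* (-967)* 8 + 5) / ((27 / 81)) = -38665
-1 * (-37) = 37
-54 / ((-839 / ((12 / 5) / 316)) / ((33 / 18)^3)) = 3993 / 1325620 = 0.00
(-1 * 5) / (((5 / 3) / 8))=-24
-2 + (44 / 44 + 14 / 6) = 4 / 3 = 1.33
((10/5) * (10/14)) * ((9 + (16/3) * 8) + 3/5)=224/3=74.67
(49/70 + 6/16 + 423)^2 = 287743369/1600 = 179839.61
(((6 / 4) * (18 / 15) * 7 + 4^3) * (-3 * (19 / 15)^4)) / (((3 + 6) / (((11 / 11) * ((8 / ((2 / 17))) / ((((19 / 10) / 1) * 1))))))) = -357271592 / 151875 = -2352.41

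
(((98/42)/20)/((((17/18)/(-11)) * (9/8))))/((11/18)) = -168/85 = -1.98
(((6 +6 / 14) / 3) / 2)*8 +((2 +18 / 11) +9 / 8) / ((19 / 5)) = 114985 / 11704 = 9.82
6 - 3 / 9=17 / 3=5.67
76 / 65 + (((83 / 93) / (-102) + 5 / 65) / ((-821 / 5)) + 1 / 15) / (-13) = 7661012077 / 6580865070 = 1.16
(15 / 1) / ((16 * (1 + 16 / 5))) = 0.22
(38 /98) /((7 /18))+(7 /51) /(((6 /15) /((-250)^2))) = 375173692 /17493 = 21447.08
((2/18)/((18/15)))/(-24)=-5/1296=-0.00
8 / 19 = 0.42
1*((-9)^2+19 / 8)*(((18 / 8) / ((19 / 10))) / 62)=30015 / 18848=1.59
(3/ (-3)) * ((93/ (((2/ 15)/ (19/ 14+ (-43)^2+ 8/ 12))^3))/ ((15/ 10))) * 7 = -1820772113654202125/ 1568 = -1161206705136608.50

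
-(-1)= 1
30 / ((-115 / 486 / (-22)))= 64152 / 23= 2789.22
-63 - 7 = -70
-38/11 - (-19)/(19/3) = -5/11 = -0.45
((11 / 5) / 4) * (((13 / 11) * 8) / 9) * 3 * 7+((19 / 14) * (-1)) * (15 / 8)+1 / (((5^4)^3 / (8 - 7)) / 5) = 9.59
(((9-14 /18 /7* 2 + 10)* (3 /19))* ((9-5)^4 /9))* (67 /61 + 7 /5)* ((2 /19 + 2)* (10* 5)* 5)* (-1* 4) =-87912448000 /198189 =-443578.85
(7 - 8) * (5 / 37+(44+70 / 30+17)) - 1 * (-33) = -3382 / 111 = -30.47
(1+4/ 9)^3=2197/ 729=3.01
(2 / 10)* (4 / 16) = 1 / 20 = 0.05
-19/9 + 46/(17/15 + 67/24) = 13577/1413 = 9.61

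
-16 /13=-1.23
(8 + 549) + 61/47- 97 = 21681/47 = 461.30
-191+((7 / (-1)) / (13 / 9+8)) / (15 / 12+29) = -1964687 / 10285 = -191.02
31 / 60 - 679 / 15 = -179 / 4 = -44.75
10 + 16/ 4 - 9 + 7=12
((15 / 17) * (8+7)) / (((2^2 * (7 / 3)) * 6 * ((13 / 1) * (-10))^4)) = 9 / 10876028800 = 0.00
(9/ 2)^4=6561/ 16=410.06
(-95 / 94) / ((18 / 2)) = -95 / 846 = -0.11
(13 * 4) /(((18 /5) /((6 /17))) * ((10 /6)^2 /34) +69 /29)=16.19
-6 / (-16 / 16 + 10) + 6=16 / 3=5.33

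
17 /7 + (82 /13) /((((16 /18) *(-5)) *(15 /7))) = 16073 /9100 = 1.77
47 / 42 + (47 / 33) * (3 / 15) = 1081 / 770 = 1.40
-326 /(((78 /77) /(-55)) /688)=474929840 /39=12177688.21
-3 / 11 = -0.27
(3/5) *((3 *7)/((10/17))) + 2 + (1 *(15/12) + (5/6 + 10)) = 10651/300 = 35.50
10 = 10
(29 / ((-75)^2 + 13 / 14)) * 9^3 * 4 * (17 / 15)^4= 1220742936 / 49226875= 24.80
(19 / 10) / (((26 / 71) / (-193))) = -260357 / 260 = -1001.37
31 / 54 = 0.57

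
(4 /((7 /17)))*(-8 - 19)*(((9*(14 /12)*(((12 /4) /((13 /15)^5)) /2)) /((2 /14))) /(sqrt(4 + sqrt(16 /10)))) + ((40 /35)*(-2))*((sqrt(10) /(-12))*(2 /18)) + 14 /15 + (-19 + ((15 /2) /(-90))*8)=-21958846875*sqrt(10) /(742586*sqrt(sqrt(10) + 10)) - 281 /15 + 4*sqrt(10) /189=-25793.58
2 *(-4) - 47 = -55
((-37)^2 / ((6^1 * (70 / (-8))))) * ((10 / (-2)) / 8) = 1369 / 84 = 16.30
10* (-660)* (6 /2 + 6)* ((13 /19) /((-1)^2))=-772200 /19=-40642.11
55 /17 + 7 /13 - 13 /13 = 613 /221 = 2.77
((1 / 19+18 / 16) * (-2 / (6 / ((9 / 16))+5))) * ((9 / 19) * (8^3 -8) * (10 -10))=0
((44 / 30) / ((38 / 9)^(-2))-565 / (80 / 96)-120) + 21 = -912287 / 1215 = -750.85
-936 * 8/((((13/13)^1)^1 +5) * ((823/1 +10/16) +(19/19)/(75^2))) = -56160000/37063133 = -1.52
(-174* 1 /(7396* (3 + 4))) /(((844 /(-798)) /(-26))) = -64467 /780278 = -0.08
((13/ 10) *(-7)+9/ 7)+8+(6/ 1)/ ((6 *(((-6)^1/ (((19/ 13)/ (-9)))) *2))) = 9791/ 49140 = 0.20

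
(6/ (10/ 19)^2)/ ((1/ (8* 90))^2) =11228544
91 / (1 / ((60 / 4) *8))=10920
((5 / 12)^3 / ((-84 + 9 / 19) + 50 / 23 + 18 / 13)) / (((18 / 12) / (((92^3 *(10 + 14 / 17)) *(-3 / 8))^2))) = -7118155318101776000 / 1181626497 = -6024031566.81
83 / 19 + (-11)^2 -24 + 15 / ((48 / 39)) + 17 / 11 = 384899 / 3344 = 115.10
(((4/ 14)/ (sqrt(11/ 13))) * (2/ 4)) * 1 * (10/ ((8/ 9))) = 45 * sqrt(143)/ 308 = 1.75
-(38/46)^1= -19/23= -0.83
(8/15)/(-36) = -2/135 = -0.01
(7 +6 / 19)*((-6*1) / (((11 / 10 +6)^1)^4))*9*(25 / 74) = -938250000 / 17864411743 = -0.05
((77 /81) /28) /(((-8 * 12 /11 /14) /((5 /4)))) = -4235 /62208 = -0.07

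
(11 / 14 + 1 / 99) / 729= 1103 / 1010394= 0.00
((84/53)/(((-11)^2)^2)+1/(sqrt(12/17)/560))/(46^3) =0.01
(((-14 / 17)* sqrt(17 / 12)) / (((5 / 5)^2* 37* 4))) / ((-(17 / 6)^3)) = 126* sqrt(51) / 3090277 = 0.00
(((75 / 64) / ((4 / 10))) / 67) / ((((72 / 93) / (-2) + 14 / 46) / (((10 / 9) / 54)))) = -445625 / 40984704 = -0.01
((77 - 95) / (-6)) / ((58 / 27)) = 81 / 58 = 1.40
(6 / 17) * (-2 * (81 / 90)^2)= -243 / 425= -0.57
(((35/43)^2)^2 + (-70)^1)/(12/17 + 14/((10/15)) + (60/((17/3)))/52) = -17519071115/5517944814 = -3.17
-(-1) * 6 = 6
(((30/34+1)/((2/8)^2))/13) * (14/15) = 7168/3315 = 2.16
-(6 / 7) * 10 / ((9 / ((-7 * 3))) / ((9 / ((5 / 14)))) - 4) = 2.13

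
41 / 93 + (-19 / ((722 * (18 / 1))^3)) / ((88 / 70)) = 69468958131907 / 157575929423616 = 0.44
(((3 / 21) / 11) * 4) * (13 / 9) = 52 / 693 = 0.08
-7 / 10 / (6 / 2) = -7 / 30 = -0.23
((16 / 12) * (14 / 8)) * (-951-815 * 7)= -15530.67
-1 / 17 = -0.06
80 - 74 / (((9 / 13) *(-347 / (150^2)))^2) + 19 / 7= -547067783189 / 842863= -649058.96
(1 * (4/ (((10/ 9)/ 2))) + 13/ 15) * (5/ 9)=121/ 27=4.48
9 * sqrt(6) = 22.05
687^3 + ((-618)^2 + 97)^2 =146264287144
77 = 77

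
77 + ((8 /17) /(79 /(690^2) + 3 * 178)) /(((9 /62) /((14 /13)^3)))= 23587958052057 /306306954941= 77.01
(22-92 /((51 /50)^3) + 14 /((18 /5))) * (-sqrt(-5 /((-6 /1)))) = 8065813 * sqrt(30) /795906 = 55.51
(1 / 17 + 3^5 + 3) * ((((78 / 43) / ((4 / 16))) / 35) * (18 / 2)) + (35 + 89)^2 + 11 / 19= 7697957091 / 486115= 15835.67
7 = 7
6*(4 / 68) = 6 / 17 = 0.35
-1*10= -10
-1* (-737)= 737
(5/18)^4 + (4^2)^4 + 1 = 6879812737/104976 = 65537.01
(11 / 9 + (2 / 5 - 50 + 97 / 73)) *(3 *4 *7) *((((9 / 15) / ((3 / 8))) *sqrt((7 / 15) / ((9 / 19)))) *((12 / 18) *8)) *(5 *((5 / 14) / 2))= -19783168 *sqrt(1995) / 29565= -29887.49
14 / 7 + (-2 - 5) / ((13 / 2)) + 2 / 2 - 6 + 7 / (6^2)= -1817 / 468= -3.88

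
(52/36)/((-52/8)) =-2/9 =-0.22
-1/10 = -0.10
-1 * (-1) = 1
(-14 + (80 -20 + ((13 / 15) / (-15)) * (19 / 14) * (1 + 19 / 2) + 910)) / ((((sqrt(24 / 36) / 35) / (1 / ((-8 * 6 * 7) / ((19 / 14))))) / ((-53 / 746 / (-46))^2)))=-15293620163 * sqrt(6) / 94960684707840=-0.00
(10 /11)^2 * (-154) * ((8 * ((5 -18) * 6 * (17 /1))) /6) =2475200 /11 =225018.18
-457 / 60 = -7.62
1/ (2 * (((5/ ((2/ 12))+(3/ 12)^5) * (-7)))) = -512/ 215047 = -0.00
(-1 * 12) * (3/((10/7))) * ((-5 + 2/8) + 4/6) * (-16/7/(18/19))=-3724/15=-248.27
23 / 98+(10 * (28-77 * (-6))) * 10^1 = 4802023 / 98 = 49000.23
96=96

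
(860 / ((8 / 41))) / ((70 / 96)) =42312 / 7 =6044.57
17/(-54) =-17/54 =-0.31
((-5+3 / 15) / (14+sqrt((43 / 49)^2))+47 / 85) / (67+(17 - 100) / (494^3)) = 573474350488 / 166832571656475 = 0.00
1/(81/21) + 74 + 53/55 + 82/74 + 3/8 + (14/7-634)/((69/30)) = -198.08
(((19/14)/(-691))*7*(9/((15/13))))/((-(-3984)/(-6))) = 741/4588240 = 0.00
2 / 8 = 1 / 4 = 0.25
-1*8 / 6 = -4 / 3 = -1.33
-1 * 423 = -423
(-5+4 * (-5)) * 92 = -2300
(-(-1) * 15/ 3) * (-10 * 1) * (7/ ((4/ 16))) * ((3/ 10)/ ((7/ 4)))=-240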